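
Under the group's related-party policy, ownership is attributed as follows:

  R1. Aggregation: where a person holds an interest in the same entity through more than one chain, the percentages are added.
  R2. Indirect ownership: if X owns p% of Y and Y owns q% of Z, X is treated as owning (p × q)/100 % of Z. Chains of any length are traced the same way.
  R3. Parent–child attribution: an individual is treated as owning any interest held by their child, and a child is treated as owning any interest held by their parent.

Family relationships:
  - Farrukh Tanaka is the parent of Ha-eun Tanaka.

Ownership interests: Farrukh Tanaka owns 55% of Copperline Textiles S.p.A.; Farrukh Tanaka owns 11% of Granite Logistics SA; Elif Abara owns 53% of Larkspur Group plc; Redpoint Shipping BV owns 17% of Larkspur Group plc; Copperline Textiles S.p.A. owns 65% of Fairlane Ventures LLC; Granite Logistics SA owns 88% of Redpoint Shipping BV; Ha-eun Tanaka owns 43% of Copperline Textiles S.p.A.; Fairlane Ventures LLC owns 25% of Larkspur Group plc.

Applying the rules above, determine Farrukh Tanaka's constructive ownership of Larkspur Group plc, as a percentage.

17.5706%

By parent–child attribution (R3), Farrukh Tanaka is treated as also owning Ha-eun Tanaka's interest in Copperline Textiles S.p.A, giving 55% + 43% = 98%.
Chain via Granite Logistics SA → Redpoint Shipping BV (R2): 11% × 88% × 17% = 1.6456% of Larkspur Group plc.
Chain via Copperline Textiles S.p.A. → Fairlane Ventures LLC (R2): 98% × 65% × 25% = 15.925% of Larkspur Group plc.
Aggregating (R1): 1.6456% + 15.925% = 17.5706%.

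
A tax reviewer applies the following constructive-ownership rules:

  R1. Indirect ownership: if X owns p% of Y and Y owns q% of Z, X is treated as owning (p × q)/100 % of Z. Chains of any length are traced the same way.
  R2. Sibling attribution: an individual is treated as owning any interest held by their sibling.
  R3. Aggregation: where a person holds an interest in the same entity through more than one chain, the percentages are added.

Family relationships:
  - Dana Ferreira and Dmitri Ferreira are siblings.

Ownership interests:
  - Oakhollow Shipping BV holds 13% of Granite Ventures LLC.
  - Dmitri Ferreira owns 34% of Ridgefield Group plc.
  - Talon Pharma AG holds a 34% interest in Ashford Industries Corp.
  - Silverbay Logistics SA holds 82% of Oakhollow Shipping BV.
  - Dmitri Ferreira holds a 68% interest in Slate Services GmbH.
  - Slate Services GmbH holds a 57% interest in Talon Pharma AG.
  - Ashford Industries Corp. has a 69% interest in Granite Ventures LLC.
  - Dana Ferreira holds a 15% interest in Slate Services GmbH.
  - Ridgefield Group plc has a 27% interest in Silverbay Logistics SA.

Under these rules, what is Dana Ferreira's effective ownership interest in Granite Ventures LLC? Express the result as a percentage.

By sibling attribution (R2), Dana Ferreira is treated as also owning Dmitri Ferreira's interest in Slate Services GmbH, giving 15% + 68% = 83%.
By sibling attribution (R2), Dana Ferreira is treated as owning Dmitri Ferreira's 34% interest in Ridgefield Group plc.
Chain via Slate Services GmbH → Talon Pharma AG → Ashford Industries Corp. (R1): 83% × 57% × 34% × 69% = 11.098926% of Granite Ventures LLC.
Chain via Ridgefield Group plc → Silverbay Logistics SA → Oakhollow Shipping BV (R1): 34% × 27% × 82% × 13% = 0.978588% of Granite Ventures LLC.
Aggregating (R3): 11.098926% + 0.978588% = 12.077514%.

12.077514%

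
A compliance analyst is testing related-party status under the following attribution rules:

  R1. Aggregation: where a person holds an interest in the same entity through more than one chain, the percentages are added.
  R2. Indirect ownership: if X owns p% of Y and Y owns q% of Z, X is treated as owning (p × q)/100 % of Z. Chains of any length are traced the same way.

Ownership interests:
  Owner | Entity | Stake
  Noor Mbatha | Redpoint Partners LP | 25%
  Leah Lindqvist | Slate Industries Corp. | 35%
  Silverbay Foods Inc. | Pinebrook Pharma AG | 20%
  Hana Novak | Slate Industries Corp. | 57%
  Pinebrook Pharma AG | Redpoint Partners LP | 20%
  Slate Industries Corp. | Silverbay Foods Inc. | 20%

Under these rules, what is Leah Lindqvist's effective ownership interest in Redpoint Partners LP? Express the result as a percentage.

Chain via Slate Industries Corp. → Silverbay Foods Inc. → Pinebrook Pharma AG (R2): 35% × 20% × 20% × 20% = 0.28% of Redpoint Partners LP.

0.28%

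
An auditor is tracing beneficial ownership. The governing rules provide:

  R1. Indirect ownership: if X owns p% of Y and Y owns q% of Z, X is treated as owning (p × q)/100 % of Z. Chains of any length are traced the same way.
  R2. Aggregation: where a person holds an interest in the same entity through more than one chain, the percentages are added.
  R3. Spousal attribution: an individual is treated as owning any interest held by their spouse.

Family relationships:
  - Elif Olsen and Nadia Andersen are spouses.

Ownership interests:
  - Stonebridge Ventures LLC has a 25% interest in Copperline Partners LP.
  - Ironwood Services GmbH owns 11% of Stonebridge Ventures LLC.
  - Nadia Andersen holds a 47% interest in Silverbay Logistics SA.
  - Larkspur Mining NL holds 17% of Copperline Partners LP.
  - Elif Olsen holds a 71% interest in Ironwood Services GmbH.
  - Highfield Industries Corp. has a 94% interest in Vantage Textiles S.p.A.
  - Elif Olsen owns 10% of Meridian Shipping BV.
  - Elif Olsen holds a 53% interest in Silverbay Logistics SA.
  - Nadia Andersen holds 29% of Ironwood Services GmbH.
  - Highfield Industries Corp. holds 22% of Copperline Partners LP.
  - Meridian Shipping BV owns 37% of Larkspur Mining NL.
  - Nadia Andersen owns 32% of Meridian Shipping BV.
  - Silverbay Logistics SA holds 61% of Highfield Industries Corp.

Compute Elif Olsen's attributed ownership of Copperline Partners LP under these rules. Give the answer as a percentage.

By spousal attribution (R3), Elif Olsen is treated as also owning Nadia Andersen's interest in Silverbay Logistics SA, giving 53% + 47% = 100%.
By spousal attribution (R3), Elif Olsen is treated as also owning Nadia Andersen's interest in Ironwood Services GmbH, giving 71% + 29% = 100%.
By spousal attribution (R3), Elif Olsen is treated as also owning Nadia Andersen's interest in Meridian Shipping BV, giving 10% + 32% = 42%.
Chain via Silverbay Logistics SA → Highfield Industries Corp. (R1): 100% × 61% × 22% = 13.42% of Copperline Partners LP.
Chain via Ironwood Services GmbH → Stonebridge Ventures LLC (R1): 100% × 11% × 25% = 2.75% of Copperline Partners LP.
Chain via Meridian Shipping BV → Larkspur Mining NL (R1): 42% × 37% × 17% = 2.6418% of Copperline Partners LP.
Aggregating (R2): 13.42% + 2.75% + 2.6418% = 18.8118%.

18.8118%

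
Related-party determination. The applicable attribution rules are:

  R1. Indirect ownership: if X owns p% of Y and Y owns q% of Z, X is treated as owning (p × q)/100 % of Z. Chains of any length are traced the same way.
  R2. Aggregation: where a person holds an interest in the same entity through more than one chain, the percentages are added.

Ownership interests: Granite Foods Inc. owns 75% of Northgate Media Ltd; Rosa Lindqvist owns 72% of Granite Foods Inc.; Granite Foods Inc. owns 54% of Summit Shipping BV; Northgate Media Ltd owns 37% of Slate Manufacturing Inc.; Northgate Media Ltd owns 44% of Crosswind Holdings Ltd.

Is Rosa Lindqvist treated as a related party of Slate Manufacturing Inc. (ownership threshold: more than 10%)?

Chain via Granite Foods Inc. → Northgate Media Ltd (R1): 72% × 75% × 37% = 19.98% of Slate Manufacturing Inc.
19.98% exceeds the 10% threshold, so Rosa is a related party to Slate Manufacturing Inc.

Yes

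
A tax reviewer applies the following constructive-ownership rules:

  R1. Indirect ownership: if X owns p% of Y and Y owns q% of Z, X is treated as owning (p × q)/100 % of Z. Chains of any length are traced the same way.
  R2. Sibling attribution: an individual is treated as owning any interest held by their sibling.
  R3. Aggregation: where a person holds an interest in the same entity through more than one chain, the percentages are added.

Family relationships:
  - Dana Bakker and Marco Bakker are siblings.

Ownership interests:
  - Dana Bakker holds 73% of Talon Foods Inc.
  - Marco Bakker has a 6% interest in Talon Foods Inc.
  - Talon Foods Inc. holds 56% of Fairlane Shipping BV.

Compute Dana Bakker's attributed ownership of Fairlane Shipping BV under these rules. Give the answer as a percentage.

44.24%

By sibling attribution (R2), Dana Bakker is treated as also owning Marco Bakker's interest in Talon Foods Inc, giving 73% + 6% = 79%.
Chain via Talon Foods Inc. (R1): 79% × 56% = 44.24% of Fairlane Shipping BV.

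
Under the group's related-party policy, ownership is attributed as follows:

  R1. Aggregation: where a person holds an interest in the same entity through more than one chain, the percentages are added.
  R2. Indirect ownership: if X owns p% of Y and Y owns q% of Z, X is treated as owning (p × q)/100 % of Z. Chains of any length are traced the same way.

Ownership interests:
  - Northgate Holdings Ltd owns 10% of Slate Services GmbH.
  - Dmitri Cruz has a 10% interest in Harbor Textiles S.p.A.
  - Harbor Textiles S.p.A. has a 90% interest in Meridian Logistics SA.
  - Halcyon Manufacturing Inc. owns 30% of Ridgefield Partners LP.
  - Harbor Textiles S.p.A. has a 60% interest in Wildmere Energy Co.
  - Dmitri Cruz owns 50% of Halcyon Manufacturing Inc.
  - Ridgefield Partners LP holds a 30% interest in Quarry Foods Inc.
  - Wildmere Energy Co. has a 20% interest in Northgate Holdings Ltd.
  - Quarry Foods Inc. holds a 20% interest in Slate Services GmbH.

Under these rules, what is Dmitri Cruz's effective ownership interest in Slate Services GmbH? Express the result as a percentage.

Chain via Harbor Textiles S.p.A. → Wildmere Energy Co. → Northgate Holdings Ltd (R2): 10% × 60% × 20% × 10% = 0.12% of Slate Services GmbH.
Chain via Halcyon Manufacturing Inc. → Ridgefield Partners LP → Quarry Foods Inc. (R2): 50% × 30% × 30% × 20% = 0.9% of Slate Services GmbH.
Aggregating (R1): 0.12% + 0.9% = 1.02%.

1.02%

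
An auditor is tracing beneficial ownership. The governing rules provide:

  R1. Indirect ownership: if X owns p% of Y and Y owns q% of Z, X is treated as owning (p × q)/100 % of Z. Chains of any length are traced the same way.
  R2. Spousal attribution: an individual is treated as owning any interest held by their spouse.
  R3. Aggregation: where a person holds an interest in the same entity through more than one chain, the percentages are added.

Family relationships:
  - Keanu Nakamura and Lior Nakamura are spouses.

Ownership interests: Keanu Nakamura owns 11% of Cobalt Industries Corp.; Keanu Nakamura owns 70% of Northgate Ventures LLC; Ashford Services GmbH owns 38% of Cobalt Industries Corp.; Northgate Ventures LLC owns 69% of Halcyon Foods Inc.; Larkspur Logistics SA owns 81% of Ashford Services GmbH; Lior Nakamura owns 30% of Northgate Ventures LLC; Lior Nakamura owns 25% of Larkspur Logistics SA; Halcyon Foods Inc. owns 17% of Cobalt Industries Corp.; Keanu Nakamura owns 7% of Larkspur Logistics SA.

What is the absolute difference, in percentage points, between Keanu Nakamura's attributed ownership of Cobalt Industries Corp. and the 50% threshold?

17.4204

By spousal attribution (R2), Keanu Nakamura is treated as also owning Lior Nakamura's interest in Larkspur Logistics SA, giving 7% + 25% = 32%.
By spousal attribution (R2), Keanu Nakamura is treated as also owning Lior Nakamura's interest in Northgate Ventures LLC, giving 70% + 30% = 100%.
Chain via Larkspur Logistics SA → Ashford Services GmbH (R1): 32% × 81% × 38% = 9.8496% of Cobalt Industries Corp.
Chain via Northgate Ventures LLC → Halcyon Foods Inc. (R1): 100% × 69% × 17% = 11.73% of Cobalt Industries Corp.
Direct interest in Cobalt Industries Corp: 11%.
Aggregating (R3): 9.8496% + 11.73% + 11% = 32.5796%.
32.5796% falls short of the 50% threshold by 17.4204 percentage points.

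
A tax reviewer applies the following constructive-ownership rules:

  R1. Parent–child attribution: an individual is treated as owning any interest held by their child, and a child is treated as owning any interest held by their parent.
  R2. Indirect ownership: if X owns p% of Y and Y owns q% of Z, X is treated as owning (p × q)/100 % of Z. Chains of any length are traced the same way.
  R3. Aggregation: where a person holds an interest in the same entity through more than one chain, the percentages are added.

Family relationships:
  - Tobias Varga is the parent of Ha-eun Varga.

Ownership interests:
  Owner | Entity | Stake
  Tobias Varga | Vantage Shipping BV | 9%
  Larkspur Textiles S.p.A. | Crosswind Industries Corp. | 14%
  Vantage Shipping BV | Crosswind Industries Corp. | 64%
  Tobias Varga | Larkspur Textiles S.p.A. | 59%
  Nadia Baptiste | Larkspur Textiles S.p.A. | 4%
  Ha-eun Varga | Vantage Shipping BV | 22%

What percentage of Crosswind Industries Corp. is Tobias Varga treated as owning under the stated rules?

By parent–child attribution (R1), Tobias Varga is treated as also owning Ha-eun Varga's interest in Vantage Shipping BV, giving 9% + 22% = 31%.
Chain via Larkspur Textiles S.p.A. (R2): 59% × 14% = 8.26% of Crosswind Industries Corp.
Chain via Vantage Shipping BV (R2): 31% × 64% = 19.84% of Crosswind Industries Corp.
Aggregating (R3): 8.26% + 19.84% = 28.1%.

28.1%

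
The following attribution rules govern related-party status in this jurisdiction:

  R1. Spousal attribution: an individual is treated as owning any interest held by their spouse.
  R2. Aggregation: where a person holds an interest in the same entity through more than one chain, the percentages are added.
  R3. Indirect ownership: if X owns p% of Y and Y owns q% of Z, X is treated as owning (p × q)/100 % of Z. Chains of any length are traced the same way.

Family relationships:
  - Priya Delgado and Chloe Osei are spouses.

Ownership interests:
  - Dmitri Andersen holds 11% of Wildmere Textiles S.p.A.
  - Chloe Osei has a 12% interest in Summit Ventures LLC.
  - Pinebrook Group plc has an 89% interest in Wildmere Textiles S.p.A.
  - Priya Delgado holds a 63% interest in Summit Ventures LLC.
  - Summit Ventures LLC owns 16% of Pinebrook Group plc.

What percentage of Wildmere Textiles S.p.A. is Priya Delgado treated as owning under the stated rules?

10.68%

By spousal attribution (R1), Priya Delgado is treated as also owning Chloe Osei's interest in Summit Ventures LLC, giving 63% + 12% = 75%.
Chain via Summit Ventures LLC → Pinebrook Group plc (R3): 75% × 16% × 89% = 10.68% of Wildmere Textiles S.p.A.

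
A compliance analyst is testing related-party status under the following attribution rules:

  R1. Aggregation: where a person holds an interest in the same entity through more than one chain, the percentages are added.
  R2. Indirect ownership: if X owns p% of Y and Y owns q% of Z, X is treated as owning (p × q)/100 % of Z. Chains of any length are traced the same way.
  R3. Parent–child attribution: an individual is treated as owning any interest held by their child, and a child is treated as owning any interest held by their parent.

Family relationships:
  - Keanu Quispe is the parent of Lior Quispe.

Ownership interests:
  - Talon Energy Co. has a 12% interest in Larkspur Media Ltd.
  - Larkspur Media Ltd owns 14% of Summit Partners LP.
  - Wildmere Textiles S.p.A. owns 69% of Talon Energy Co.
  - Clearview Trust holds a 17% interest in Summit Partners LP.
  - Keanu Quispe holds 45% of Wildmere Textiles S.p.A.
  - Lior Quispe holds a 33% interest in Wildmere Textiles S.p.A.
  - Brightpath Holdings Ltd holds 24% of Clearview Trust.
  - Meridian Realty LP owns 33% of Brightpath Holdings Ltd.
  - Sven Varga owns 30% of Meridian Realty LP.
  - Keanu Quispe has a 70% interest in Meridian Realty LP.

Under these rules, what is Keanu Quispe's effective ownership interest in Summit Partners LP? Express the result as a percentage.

By parent–child attribution (R3), Keanu Quispe is treated as also owning Lior Quispe's interest in Wildmere Textiles S.p.A, giving 45% + 33% = 78%.
Chain via Wildmere Textiles S.p.A. → Talon Energy Co. → Larkspur Media Ltd (R2): 78% × 69% × 12% × 14% = 0.904176% of Summit Partners LP.
Chain via Meridian Realty LP → Brightpath Holdings Ltd → Clearview Trust (R2): 70% × 33% × 24% × 17% = 0.94248% of Summit Partners LP.
Aggregating (R1): 0.904176% + 0.94248% = 1.846656%.

1.846656%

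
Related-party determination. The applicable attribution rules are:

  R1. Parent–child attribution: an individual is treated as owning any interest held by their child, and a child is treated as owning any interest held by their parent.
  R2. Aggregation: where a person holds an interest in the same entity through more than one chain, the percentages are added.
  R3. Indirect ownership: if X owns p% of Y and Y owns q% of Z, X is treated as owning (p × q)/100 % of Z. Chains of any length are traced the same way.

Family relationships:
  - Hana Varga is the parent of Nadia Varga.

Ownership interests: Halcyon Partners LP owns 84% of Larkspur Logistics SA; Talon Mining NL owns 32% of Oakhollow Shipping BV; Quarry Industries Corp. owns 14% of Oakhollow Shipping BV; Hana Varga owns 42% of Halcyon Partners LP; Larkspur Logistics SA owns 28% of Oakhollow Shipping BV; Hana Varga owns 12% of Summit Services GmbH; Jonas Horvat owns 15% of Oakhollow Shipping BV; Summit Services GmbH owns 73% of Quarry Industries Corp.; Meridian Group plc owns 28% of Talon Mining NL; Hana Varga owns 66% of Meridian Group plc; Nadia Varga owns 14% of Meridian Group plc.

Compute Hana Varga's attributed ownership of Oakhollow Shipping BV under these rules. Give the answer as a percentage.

18.2728%

By parent–child attribution (R1), Hana Varga is treated as also owning Nadia Varga's interest in Meridian Group plc, giving 66% + 14% = 80%.
Chain via Meridian Group plc → Talon Mining NL (R3): 80% × 28% × 32% = 7.168% of Oakhollow Shipping BV.
Chain via Summit Services GmbH → Quarry Industries Corp. (R3): 12% × 73% × 14% = 1.2264% of Oakhollow Shipping BV.
Chain via Halcyon Partners LP → Larkspur Logistics SA (R3): 42% × 84% × 28% = 9.8784% of Oakhollow Shipping BV.
Aggregating (R2): 7.168% + 1.2264% + 9.8784% = 18.2728%.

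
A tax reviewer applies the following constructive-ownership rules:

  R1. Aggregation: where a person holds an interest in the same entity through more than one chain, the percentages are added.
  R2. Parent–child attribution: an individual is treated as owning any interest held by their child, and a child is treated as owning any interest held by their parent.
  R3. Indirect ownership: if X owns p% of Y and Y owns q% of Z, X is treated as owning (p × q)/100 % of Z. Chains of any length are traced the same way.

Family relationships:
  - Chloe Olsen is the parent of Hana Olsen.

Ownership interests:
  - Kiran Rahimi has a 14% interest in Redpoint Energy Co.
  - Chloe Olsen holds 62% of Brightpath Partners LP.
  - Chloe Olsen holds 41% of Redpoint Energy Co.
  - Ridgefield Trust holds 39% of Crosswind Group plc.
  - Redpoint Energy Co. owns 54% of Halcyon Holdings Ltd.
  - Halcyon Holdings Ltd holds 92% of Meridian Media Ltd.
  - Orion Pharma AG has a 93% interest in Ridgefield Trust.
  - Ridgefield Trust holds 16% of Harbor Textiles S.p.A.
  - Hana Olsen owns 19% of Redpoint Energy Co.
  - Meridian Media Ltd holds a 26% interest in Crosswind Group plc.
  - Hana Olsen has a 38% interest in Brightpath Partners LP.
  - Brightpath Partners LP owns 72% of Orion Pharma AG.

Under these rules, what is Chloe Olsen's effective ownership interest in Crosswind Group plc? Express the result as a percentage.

33.86448%

By parent–child attribution (R2), Chloe Olsen is treated as also owning Hana Olsen's interest in Redpoint Energy Co, giving 41% + 19% = 60%.
By parent–child attribution (R2), Chloe Olsen is treated as also owning Hana Olsen's interest in Brightpath Partners LP, giving 62% + 38% = 100%.
Chain via Redpoint Energy Co. → Halcyon Holdings Ltd → Meridian Media Ltd (R3): 60% × 54% × 92% × 26% = 7.75008% of Crosswind Group plc.
Chain via Brightpath Partners LP → Orion Pharma AG → Ridgefield Trust (R3): 100% × 72% × 93% × 39% = 26.1144% of Crosswind Group plc.
Aggregating (R1): 7.75008% + 26.1144% = 33.86448%.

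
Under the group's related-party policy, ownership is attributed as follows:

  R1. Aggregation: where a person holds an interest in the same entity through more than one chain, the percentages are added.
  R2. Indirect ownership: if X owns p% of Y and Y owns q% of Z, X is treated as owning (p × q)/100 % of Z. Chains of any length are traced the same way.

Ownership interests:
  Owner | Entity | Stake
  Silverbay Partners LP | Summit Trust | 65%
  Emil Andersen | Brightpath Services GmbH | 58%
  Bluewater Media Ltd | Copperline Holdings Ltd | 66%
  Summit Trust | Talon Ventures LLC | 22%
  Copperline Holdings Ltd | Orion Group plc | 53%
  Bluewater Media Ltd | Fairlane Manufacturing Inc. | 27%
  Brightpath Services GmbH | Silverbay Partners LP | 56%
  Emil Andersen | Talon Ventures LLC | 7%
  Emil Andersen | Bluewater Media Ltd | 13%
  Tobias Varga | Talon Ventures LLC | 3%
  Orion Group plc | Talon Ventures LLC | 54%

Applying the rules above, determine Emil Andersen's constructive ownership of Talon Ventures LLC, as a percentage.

14.100236%

Chain via Bluewater Media Ltd → Copperline Holdings Ltd → Orion Group plc (R2): 13% × 66% × 53% × 54% = 2.455596% of Talon Ventures LLC.
Chain via Brightpath Services GmbH → Silverbay Partners LP → Summit Trust (R2): 58% × 56% × 65% × 22% = 4.64464% of Talon Ventures LLC.
Direct interest in Talon Ventures LLC: 7%.
Aggregating (R1): 2.455596% + 4.64464% + 7% = 14.100236%.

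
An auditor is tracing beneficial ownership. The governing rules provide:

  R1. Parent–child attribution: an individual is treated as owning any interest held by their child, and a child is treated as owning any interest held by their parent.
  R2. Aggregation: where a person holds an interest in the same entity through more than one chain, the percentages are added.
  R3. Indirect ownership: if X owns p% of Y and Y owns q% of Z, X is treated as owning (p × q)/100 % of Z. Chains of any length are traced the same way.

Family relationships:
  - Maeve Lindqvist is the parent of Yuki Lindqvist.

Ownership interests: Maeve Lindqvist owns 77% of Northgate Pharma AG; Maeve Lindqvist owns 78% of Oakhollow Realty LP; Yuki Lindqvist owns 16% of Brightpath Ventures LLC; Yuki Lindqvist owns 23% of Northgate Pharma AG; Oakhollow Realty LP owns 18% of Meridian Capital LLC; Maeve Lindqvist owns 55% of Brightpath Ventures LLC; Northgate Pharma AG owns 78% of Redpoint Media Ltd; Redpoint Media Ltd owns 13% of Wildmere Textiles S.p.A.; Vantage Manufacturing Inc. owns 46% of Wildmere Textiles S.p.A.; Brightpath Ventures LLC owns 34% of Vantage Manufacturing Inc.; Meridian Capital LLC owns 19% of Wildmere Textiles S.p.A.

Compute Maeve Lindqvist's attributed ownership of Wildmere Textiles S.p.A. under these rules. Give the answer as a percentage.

By parent–child attribution (R1), Maeve Lindqvist is treated as also owning Yuki Lindqvist's interest in Brightpath Ventures LLC, giving 55% + 16% = 71%.
By parent–child attribution (R1), Maeve Lindqvist is treated as also owning Yuki Lindqvist's interest in Northgate Pharma AG, giving 77% + 23% = 100%.
Chain via Oakhollow Realty LP → Meridian Capital LLC (R3): 78% × 18% × 19% = 2.6676% of Wildmere Textiles S.p.A.
Chain via Brightpath Ventures LLC → Vantage Manufacturing Inc. (R3): 71% × 34% × 46% = 11.1044% of Wildmere Textiles S.p.A.
Chain via Northgate Pharma AG → Redpoint Media Ltd (R3): 100% × 78% × 13% = 10.14% of Wildmere Textiles S.p.A.
Aggregating (R2): 2.6676% + 11.1044% + 10.14% = 23.912%.

23.912%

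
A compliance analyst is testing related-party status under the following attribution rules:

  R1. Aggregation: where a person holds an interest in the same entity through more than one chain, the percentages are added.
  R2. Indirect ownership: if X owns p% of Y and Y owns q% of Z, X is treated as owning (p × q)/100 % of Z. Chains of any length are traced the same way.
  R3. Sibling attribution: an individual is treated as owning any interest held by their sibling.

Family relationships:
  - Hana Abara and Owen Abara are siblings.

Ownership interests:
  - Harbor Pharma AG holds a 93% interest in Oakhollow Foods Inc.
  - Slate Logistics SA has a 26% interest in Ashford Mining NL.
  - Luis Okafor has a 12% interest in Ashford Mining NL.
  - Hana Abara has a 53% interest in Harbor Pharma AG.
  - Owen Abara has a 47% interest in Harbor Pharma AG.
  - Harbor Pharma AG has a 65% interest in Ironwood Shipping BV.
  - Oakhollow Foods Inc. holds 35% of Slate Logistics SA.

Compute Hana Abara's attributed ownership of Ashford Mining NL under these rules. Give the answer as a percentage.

8.463%

By sibling attribution (R3), Hana Abara is treated as also owning Owen Abara's interest in Harbor Pharma AG, giving 53% + 47% = 100%.
Chain via Harbor Pharma AG → Oakhollow Foods Inc. → Slate Logistics SA (R2): 100% × 93% × 35% × 26% = 8.463% of Ashford Mining NL.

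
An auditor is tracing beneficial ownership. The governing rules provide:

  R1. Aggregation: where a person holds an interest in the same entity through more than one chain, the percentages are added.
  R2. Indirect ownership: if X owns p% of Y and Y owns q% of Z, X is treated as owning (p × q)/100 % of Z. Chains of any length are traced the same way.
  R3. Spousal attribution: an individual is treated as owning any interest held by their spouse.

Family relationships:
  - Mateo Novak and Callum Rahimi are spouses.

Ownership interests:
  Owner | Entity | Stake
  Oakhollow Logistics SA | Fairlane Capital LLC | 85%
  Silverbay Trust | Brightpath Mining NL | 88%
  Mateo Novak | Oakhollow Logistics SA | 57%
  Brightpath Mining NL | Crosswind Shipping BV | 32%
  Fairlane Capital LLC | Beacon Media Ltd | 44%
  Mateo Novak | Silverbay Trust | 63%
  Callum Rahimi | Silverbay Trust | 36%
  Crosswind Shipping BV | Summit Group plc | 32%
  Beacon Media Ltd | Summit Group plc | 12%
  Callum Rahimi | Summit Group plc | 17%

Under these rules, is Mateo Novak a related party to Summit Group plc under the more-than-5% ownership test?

By spousal attribution (R3), Mateo Novak is treated as also owning Callum Rahimi's interest in Silverbay Trust, giving 63% + 36% = 99%.
By spousal attribution (R3), Mateo Novak is treated as owning Callum Rahimi's 17% interest in Summit Group plc.
Chain via Oakhollow Logistics SA → Fairlane Capital LLC → Beacon Media Ltd (R2): 57% × 85% × 44% × 12% = 2.55816% of Summit Group plc.
Chain via Silverbay Trust → Brightpath Mining NL → Crosswind Shipping BV (R2): 99% × 88% × 32% × 32% = 8.921088% of Summit Group plc.
Direct interest in Summit Group plc: 17%.
Aggregating (R1): 2.55816% + 8.921088% + 17% = 28.479248%.
28.479248% exceeds the 5% threshold, so Mateo is a related party to Summit Group plc.

Yes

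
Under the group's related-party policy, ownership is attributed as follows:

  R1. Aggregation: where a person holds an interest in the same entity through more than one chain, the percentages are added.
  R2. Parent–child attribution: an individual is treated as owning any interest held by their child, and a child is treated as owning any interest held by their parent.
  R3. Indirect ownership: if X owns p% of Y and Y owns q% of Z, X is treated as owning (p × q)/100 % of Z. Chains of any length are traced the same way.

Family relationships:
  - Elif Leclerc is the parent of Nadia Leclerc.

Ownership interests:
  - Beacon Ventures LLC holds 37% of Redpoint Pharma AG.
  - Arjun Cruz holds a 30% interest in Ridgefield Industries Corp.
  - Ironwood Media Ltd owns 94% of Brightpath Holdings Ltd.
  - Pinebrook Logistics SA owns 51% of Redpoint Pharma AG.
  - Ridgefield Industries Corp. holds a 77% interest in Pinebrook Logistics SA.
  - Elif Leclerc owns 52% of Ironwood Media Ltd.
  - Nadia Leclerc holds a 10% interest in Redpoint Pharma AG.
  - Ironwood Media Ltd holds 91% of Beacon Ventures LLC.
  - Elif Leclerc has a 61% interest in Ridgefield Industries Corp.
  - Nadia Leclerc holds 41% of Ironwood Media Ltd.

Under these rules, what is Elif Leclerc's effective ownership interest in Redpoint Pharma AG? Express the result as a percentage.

65.2678%

By parent–child attribution (R2), Elif Leclerc is treated as also owning Nadia Leclerc's interest in Ironwood Media Ltd, giving 52% + 41% = 93%.
By parent–child attribution (R2), Elif Leclerc is treated as owning Nadia Leclerc's 10% interest in Redpoint Pharma AG.
Chain via Ridgefield Industries Corp. → Pinebrook Logistics SA (R3): 61% × 77% × 51% = 23.9547% of Redpoint Pharma AG.
Chain via Ironwood Media Ltd → Beacon Ventures LLC (R3): 93% × 91% × 37% = 31.3131% of Redpoint Pharma AG.
Direct interest in Redpoint Pharma AG: 10%.
Aggregating (R1): 23.9547% + 31.3131% + 10% = 65.2678%.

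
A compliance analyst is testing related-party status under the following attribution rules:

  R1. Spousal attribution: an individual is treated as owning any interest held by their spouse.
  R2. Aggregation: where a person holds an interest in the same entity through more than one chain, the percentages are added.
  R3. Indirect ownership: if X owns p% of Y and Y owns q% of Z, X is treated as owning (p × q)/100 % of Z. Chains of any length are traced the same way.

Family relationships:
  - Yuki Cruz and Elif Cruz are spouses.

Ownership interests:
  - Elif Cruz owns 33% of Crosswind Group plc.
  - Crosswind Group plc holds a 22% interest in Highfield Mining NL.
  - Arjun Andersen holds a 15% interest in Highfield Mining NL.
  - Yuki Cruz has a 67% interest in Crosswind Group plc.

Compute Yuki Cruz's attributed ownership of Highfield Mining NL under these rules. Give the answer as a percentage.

By spousal attribution (R1), Yuki Cruz is treated as also owning Elif Cruz's interest in Crosswind Group plc, giving 67% + 33% = 100%.
Chain via Crosswind Group plc (R3): 100% × 22% = 22% of Highfield Mining NL.

22%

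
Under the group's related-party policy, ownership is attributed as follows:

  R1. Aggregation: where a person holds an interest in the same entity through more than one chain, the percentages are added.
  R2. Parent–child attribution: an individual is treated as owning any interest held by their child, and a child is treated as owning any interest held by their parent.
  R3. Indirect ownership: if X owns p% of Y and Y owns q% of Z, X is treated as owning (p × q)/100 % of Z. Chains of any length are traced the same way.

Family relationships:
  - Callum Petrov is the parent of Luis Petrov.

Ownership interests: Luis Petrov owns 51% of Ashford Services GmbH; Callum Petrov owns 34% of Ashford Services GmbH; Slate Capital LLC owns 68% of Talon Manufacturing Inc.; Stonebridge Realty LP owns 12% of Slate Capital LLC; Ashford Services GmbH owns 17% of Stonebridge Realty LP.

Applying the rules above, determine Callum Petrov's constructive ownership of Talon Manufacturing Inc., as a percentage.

By parent–child attribution (R2), Callum Petrov is treated as also owning Luis Petrov's interest in Ashford Services GmbH, giving 34% + 51% = 85%.
Chain via Ashford Services GmbH → Stonebridge Realty LP → Slate Capital LLC (R3): 85% × 17% × 12% × 68% = 1.17912% of Talon Manufacturing Inc.

1.17912%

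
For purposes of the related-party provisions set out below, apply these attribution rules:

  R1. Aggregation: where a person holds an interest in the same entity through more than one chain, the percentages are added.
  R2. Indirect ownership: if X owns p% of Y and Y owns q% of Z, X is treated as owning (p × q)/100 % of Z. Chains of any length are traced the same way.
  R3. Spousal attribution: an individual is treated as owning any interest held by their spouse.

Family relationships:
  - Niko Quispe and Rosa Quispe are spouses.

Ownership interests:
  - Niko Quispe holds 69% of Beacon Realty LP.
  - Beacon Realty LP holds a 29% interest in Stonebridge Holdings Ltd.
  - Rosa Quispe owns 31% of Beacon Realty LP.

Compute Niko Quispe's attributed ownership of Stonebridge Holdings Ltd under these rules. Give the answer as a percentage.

29%

By spousal attribution (R3), Niko Quispe is treated as also owning Rosa Quispe's interest in Beacon Realty LP, giving 69% + 31% = 100%.
Chain via Beacon Realty LP (R2): 100% × 29% = 29% of Stonebridge Holdings Ltd.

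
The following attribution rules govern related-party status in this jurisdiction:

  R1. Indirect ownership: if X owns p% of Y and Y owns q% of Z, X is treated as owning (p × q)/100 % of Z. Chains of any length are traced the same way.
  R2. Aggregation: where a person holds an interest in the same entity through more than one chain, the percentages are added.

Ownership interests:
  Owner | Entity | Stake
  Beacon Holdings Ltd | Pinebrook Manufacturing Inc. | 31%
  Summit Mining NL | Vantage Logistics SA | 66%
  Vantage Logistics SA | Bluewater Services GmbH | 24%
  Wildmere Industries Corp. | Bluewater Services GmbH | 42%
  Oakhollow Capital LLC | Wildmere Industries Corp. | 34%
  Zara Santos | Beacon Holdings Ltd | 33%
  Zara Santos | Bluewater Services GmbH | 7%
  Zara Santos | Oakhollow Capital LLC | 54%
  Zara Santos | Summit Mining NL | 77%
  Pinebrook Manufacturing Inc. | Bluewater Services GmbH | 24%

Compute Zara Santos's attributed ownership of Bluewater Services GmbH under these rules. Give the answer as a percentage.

Chain via Oakhollow Capital LLC → Wildmere Industries Corp. (R1): 54% × 34% × 42% = 7.7112% of Bluewater Services GmbH.
Chain via Summit Mining NL → Vantage Logistics SA (R1): 77% × 66% × 24% = 12.1968% of Bluewater Services GmbH.
Chain via Beacon Holdings Ltd → Pinebrook Manufacturing Inc. (R1): 33% × 31% × 24% = 2.4552% of Bluewater Services GmbH.
Direct interest in Bluewater Services GmbH: 7%.
Aggregating (R2): 7.7112% + 12.1968% + 2.4552% + 7% = 29.3632%.

29.3632%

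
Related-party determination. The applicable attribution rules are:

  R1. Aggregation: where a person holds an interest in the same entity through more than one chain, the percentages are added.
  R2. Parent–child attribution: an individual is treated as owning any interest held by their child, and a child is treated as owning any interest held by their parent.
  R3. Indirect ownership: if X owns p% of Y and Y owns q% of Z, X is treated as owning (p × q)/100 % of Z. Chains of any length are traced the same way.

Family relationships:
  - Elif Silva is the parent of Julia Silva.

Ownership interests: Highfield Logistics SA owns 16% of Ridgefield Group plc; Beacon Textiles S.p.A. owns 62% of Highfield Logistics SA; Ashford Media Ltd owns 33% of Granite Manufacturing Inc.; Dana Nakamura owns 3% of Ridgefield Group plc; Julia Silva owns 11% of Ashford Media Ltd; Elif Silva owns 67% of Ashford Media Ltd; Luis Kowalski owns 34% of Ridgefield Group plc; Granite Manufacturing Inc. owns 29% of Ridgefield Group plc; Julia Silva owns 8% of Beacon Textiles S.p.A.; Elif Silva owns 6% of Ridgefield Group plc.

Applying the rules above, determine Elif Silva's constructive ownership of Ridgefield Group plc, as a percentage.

By parent–child attribution (R2), Elif Silva is treated as also owning Julia Silva's interest in Ashford Media Ltd, giving 67% + 11% = 78%.
By parent–child attribution (R2), Elif Silva is treated as owning Julia Silva's 8% interest in Beacon Textiles S.p.A.
Chain via Ashford Media Ltd → Granite Manufacturing Inc. (R3): 78% × 33% × 29% = 7.4646% of Ridgefield Group plc.
Direct interest in Ridgefield Group plc: 6%.
Chain via Beacon Textiles S.p.A. → Highfield Logistics SA (R3): 8% × 62% × 16% = 0.7936% of Ridgefield Group plc.
Aggregating (R1): 7.4646% + 6% + 0.7936% = 14.2582%.

14.2582%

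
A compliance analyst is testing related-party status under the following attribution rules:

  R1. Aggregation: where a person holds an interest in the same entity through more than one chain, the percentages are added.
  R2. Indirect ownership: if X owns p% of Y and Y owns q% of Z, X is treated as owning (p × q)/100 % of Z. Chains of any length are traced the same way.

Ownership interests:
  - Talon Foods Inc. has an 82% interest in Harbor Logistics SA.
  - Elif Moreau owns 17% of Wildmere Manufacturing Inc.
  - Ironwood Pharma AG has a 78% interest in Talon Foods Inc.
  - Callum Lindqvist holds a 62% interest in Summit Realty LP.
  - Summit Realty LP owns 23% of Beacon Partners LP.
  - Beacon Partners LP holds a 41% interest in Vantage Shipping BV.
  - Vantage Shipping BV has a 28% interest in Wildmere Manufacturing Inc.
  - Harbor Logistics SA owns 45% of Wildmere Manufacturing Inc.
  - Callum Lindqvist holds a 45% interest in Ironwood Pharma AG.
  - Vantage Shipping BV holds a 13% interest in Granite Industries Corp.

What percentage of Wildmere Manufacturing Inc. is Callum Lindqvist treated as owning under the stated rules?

14.588948%

Chain via Ironwood Pharma AG → Talon Foods Inc. → Harbor Logistics SA (R2): 45% × 78% × 82% × 45% = 12.9519% of Wildmere Manufacturing Inc.
Chain via Summit Realty LP → Beacon Partners LP → Vantage Shipping BV (R2): 62% × 23% × 41% × 28% = 1.637048% of Wildmere Manufacturing Inc.
Aggregating (R1): 12.9519% + 1.637048% = 14.588948%.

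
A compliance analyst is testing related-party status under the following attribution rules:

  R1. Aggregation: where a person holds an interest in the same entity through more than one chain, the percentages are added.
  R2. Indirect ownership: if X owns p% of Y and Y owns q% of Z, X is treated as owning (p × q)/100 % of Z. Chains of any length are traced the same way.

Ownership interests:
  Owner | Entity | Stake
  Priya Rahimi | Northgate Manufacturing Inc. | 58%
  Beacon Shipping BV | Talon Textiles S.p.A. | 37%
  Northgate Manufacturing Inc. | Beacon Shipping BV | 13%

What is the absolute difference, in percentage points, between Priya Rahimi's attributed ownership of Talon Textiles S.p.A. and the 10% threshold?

7.2102

Chain via Northgate Manufacturing Inc. → Beacon Shipping BV (R2): 58% × 13% × 37% = 2.7898% of Talon Textiles S.p.A.
2.7898% falls short of the 10% threshold by 7.2102 percentage points.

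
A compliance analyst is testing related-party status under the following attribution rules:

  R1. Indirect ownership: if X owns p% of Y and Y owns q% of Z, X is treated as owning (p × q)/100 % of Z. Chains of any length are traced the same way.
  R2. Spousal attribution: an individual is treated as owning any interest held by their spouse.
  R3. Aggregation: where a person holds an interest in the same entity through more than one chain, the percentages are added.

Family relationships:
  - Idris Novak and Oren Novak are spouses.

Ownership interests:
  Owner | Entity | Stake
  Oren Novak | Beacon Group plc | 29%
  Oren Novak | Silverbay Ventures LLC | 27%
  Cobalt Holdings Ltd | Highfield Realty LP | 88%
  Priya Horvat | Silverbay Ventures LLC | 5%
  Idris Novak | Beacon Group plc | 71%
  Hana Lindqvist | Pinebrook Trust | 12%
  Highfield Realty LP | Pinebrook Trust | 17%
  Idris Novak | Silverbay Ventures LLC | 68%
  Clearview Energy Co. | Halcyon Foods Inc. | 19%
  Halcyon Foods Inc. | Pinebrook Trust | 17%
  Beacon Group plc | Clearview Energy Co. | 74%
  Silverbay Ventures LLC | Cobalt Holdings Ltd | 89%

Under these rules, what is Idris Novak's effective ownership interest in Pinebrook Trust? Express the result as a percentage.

15.03888%

By spousal attribution (R2), Idris Novak is treated as also owning Oren Novak's interest in Silverbay Ventures LLC, giving 68% + 27% = 95%.
By spousal attribution (R2), Idris Novak is treated as also owning Oren Novak's interest in Beacon Group plc, giving 71% + 29% = 100%.
Chain via Silverbay Ventures LLC → Cobalt Holdings Ltd → Highfield Realty LP (R1): 95% × 89% × 88% × 17% = 12.64868% of Pinebrook Trust.
Chain via Beacon Group plc → Clearview Energy Co. → Halcyon Foods Inc. (R1): 100% × 74% × 19% × 17% = 2.3902% of Pinebrook Trust.
Aggregating (R3): 12.64868% + 2.3902% = 15.03888%.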